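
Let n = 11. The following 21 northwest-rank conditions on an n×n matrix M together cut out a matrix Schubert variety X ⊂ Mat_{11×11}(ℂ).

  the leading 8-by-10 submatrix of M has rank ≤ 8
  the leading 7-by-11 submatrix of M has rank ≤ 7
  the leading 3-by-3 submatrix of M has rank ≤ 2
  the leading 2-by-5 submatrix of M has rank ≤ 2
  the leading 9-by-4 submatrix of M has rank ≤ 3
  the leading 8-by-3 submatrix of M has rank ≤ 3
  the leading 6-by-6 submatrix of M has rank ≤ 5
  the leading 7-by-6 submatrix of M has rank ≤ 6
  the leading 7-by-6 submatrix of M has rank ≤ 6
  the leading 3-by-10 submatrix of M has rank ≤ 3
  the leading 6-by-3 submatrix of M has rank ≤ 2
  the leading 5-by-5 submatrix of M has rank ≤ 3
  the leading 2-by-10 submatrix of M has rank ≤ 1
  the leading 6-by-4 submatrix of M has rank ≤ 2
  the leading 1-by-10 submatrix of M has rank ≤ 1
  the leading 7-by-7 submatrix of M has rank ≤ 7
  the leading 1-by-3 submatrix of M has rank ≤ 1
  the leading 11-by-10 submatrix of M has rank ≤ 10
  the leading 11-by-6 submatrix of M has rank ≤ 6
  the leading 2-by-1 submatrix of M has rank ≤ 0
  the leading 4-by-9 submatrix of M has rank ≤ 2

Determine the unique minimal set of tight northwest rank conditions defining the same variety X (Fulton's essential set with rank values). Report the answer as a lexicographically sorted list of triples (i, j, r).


The tightest implied rank at each (i,j), from the 21 conditions:

  R[1]: 0, 1, 1, 1, 1, 1, 1, 1, 1, 1, 1
  R[2]: 0, 1, 1, 1, 1, 1, 1, 1, 1, 1, 2
  R[3]: 1, 2, 2, 2, 2, 2, 2, 2, 2, 2, 3
  R[4]: 1, 2, 2, 2, 2, 2, 2, 2, 2, 3, 4
  R[5]: 1, 2, 2, 2, 3, 3, 3, 3, 3, 4, 5
  R[6]: 1, 2, 2, 2, 3, 4, 4, 4, 4, 5, 6
  R[7]: 1, 2, 3, 3, 4, 5, 5, 5, 5, 6, 7
  R[8]: 1, 2, 3, 3, 4, 5, 6, 6, 6, 7, 8
  R[9]: 1, 2, 3, 3, 4, 5, 6, 7, 7, 8, 9
  R[10]: 1, 2, 3, 4, 5, 6, 7, 8, 8, 9, 10
  R[11]: 1, 2, 3, 4, 5, 6, 7, 8, 9, 10, 11

so w = (2, 11, 1, 10, 5, 6, 3, 7, 8, 4, 9).

5 SE-corners of the 23-cell Rothe diagram give Ess(w):

[(2, 1, 0), (2, 10, 1), (4, 9, 2), (6, 4, 2), (9, 4, 3)]


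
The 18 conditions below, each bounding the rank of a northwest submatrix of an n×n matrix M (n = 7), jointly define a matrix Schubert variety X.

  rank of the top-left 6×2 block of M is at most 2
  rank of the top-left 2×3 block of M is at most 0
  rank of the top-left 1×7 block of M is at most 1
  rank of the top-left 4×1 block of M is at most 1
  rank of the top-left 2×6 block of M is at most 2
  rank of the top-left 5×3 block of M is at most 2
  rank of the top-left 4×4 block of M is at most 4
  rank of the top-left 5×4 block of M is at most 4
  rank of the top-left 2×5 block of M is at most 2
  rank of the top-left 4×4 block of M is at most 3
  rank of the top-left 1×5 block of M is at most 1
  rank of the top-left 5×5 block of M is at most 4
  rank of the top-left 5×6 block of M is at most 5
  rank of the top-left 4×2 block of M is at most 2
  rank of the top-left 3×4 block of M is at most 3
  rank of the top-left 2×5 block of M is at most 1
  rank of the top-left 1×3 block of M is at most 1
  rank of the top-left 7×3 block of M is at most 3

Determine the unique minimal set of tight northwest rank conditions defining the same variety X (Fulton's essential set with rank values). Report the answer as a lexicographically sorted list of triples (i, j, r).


Propagating the 18 rank bounds to every northwest block:

  0 0 0 1 1 1 1
  0 0 0 1 1 2 2
  1 1 1 2 2 3 3
  1 2 2 3 3 4 4
  1 2 2 3 4 5 5
  1 2 3 4 5 6 6
  1 2 3 4 5 6 7

giving w = (4, 6, 1, 2, 5, 3, 7) via Δ²R.

Rothe diagram D(w) (8 cells), 3 SE-corners (essential conditions):

[(2, 3, 0), (2, 5, 1), (5, 3, 2)]


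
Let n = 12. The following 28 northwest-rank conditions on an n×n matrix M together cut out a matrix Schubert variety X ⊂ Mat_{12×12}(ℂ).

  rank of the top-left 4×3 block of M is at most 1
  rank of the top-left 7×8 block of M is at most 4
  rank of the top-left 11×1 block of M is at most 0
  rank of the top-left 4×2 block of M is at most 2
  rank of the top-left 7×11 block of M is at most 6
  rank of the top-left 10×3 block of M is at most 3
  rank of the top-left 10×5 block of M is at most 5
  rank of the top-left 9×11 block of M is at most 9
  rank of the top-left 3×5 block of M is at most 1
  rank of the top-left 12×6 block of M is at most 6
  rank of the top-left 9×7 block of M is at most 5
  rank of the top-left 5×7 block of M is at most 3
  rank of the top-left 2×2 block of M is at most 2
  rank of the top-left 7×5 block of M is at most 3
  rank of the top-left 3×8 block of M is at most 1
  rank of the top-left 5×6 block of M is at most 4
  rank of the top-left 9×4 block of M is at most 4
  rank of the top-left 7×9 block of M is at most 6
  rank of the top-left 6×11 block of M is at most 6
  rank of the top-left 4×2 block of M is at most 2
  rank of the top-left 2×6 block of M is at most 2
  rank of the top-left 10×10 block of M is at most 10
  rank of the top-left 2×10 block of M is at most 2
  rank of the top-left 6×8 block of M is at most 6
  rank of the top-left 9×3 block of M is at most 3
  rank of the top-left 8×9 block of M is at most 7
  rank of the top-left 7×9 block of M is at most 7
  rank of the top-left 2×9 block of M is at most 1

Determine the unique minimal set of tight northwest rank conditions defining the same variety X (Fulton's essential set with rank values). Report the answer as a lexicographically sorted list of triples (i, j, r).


Propagating the 28 rank bounds to every northwest block:

  row 1: 0, 1, 1, 1, 1, 1, 1, 1, 1, 1, 1, 1
  row 2: 0, 1, 1, 1, 1, 1, 1, 1, 1, 2, 2, 2
  row 3: 0, 1, 1, 1, 1, 1, 1, 1, 2, 3, 3, 3
  row 4: 0, 1, 1, 2, 2, 2, 2, 2, 3, 4, 4, 4
  row 5: 0, 1, 2, 3, 3, 3, 3, 3, 4, 5, 5, 5
  row 6: 0, 1, 2, 3, 3, 4, 4, 4, 5, 6, 6, 6
  row 7: 0, 1, 2, 3, 3, 4, 4, 4, 5, 6, 6, 7
  row 8: 0, 1, 2, 3, 4, 5, 5, 5, 6, 7, 7, 8
  row 9: 0, 1, 2, 3, 4, 5, 5, 6, 7, 8, 8, 9
  row 10: 0, 1, 2, 3, 4, 5, 6, 7, 8, 9, 9, 10
  row 11: 0, 1, 2, 3, 4, 5, 6, 7, 8, 9, 10, 11
  row 12: 1, 2, 3, 4, 5, 6, 7, 8, 9, 10, 11, 12

the unique w with this rank table is (2, 10, 9, 4, 3, 6, 12, 5, 8, 7, 11, 1).

Rothe diagram D(w) (31 cells), 8 SE-corners (essential conditions):

[(2, 9, 1), (3, 8, 1), (4, 3, 1), (7, 5, 3), (7, 8, 4), (7, 11, 6), (9, 7, 5), (11, 1, 0)]


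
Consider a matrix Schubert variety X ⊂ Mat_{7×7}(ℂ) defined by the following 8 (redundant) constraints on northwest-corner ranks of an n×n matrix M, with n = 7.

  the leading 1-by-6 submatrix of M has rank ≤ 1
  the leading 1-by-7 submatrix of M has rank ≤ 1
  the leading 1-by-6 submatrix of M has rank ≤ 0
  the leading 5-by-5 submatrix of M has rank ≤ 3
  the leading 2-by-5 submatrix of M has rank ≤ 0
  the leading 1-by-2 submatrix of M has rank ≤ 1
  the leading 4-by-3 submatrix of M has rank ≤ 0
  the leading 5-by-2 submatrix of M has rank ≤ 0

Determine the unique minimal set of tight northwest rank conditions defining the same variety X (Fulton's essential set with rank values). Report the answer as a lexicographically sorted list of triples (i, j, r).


Reconstructing r_w from the 8 given conditions:

  row 1: 0  0  0  0  0  0  1
  row 2: 0  0  0  0  0  1  2
  row 3: 0  0  0  1  1  2  3
  row 4: 0  0  0  1  2  3  4
  row 5: 0  0  1  2  3  4  5
  row 6: 1  1  2  3  4  5  6
  row 7: 1  2  3  4  5  6  7

reading off 1-entries of Δ²R: w = (7, 6, 4, 5, 3, 1, 2).

Fulton essential set (4 of the 19 Rothe cells):

[(1, 6, 0), (2, 5, 0), (4, 3, 0), (5, 2, 0)]


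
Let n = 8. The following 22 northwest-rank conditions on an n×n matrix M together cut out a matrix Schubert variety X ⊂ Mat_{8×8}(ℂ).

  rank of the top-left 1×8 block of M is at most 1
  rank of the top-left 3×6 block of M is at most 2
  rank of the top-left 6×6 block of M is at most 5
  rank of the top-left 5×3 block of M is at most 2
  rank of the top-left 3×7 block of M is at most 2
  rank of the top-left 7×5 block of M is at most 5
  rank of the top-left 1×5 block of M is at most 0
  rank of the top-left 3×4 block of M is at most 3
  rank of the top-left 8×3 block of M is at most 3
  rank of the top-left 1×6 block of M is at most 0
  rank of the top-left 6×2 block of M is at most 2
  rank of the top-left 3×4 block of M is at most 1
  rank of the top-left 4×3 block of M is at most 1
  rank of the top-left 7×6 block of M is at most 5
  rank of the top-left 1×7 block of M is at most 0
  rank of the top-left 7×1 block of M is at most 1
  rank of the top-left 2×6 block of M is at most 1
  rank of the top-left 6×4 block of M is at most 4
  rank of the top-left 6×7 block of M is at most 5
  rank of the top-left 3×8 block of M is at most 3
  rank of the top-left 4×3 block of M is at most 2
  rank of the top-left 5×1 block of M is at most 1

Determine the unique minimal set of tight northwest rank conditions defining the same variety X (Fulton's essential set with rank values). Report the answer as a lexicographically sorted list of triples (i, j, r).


Computing R[i][j] = min implied NW-rank bound (n=8, 22 conditions):

  0 0 0 0 0 0 0 1
  1 1 1 1 1 1 1 2
  1 1 1 1 2 2 2 3
  1 1 1 2 3 3 3 4
  1 2 2 3 4 4 4 5
  1 2 3 4 5 5 5 6
  1 2 3 4 5 5 6 7
  1 2 3 4 5 6 7 8

reading off 1-entries of Δ²R: w = (8, 1, 5, 4, 2, 3, 7, 6).

4 SE-corners of the 13-cell Rothe diagram give Ess(w):

[(1, 7, 0), (3, 4, 1), (4, 3, 1), (7, 6, 5)]


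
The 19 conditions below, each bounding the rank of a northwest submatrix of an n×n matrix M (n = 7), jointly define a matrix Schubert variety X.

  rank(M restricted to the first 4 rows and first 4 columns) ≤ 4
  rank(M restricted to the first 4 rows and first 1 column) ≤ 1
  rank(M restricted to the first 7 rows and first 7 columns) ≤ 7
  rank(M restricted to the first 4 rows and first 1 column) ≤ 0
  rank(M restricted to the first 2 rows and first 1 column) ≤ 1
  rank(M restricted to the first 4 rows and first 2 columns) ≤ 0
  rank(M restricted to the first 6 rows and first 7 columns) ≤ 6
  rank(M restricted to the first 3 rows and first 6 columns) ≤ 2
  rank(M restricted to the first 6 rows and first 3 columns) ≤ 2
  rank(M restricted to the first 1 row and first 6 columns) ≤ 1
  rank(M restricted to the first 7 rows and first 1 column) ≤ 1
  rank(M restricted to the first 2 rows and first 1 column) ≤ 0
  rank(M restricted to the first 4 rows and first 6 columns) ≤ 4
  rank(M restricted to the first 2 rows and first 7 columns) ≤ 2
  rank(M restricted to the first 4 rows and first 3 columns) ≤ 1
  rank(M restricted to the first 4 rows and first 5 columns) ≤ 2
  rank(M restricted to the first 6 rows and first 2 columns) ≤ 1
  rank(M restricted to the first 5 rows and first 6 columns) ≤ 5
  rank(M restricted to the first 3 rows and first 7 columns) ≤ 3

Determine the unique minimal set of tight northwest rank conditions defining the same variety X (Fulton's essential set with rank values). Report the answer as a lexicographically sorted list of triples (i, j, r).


Propagating the 19 rank bounds to every northwest block:

  0, 0, 1, 1, 1, 1, 1
  0, 0, 1, 2, 2, 2, 2
  0, 0, 1, 2, 2, 2, 3
  0, 0, 1, 2, 2, 3, 4
  1, 1, 2, 3, 3, 4, 5
  1, 1, 2, 3, 4, 5, 6
  1, 2, 3, 4, 5, 6, 7

reading off 1-entries of Δ²R: w = (3, 4, 7, 6, 1, 5, 2).

|D(w)|=12, |Ess(w)|=4:

[(3, 6, 2), (4, 2, 0), (4, 5, 2), (6, 2, 1)]


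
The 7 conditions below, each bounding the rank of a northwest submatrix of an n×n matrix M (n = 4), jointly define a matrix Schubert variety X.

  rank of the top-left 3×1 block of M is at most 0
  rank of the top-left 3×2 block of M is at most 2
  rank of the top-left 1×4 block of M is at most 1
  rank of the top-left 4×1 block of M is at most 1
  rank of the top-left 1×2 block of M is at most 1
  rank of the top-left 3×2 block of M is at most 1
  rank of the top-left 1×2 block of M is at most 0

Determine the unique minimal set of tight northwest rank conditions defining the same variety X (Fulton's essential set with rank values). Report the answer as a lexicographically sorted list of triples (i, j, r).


Recovering R(i,j) via the rank-extension bound from the 7 conditions:

  row 1: 0, 0, 1, 1
  row 2: 0, 1, 2, 2
  row 3: 0, 1, 2, 3
  row 4: 1, 2, 3, 4

the unique w with this rank table is (3, 2, 4, 1).

2 SE-corners of the 4-cell Rothe diagram give Ess(w):

[(1, 2, 0), (3, 1, 0)]


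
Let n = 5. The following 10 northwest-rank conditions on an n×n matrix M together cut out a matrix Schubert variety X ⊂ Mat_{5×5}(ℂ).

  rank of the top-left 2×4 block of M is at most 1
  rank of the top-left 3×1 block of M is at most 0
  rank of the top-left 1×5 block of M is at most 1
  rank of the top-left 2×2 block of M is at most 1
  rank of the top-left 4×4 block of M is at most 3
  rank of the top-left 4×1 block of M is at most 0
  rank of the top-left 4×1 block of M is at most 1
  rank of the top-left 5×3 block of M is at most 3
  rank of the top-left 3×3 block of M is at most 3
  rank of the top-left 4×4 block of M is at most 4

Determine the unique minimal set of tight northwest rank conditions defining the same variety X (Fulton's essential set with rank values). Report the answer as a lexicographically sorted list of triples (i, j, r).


Reconstructing r_w from the 10 given conditions:

  R[1]: 0, 1, 1, 1, 1
  R[2]: 0, 1, 1, 1, 2
  R[3]: 0, 1, 2, 2, 3
  R[4]: 0, 1, 2, 3, 4
  R[5]: 1, 2, 3, 4, 5

reading off 1-entries of Δ²R: w = (2, 5, 3, 4, 1).

2 SE-corners of the 6-cell Rothe diagram give Ess(w):

[(2, 4, 1), (4, 1, 0)]


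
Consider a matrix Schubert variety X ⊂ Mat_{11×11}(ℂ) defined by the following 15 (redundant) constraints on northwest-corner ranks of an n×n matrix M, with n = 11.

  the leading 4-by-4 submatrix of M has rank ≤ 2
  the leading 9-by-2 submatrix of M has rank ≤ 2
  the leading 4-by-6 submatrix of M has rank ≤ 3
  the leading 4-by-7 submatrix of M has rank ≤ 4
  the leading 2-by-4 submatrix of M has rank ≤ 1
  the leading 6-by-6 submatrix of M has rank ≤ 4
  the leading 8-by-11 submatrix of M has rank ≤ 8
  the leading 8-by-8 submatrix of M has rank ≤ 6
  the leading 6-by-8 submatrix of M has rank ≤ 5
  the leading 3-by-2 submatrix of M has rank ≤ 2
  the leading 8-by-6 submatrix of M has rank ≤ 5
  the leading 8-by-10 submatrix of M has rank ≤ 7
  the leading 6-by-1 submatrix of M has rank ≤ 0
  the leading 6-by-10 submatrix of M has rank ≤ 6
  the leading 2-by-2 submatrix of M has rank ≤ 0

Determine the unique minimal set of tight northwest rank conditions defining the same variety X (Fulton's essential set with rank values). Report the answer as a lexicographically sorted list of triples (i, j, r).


Reconstructing r_w from the 15 given conditions:

  row 1: 0, 0, 1, 1, 1, 1, 1, 1, 1, 1, 1
  row 2: 0, 0, 1, 1, 2, 2, 2, 2, 2, 2, 2
  row 3: 0, 1, 2, 2, 3, 3, 3, 3, 3, 3, 3
  row 4: 0, 1, 2, 2, 3, 3, 4, 4, 4, 4, 4
  row 5: 0, 1, 2, 3, 4, 4, 5, 5, 5, 5, 5
  row 6: 0, 1, 2, 3, 4, 4, 5, 5, 6, 6, 6
  row 7: 1, 2, 3, 4, 5, 5, 6, 6, 7, 7, 7
  row 8: 1, 2, 3, 4, 5, 5, 6, 6, 7, 7, 8
  row 9: 1, 2, 3, 4, 5, 6, 7, 7, 8, 8, 9
  row 10: 1, 2, 3, 4, 5, 6, 7, 8, 9, 9, 10
  row 11: 1, 2, 3, 4, 5, 6, 7, 8, 9, 10, 11

the unique w with this rank table is (3, 5, 2, 7, 4, 9, 1, 11, 6, 8, 10).

10 SE-corners of the 16-cell Rothe diagram give Ess(w):

[(2, 2, 0), (2, 4, 1), (4, 4, 2), (4, 6, 3), (6, 1, 0), (6, 6, 4), (6, 8, 5), (8, 6, 5), (8, 8, 6), (8, 10, 7)]


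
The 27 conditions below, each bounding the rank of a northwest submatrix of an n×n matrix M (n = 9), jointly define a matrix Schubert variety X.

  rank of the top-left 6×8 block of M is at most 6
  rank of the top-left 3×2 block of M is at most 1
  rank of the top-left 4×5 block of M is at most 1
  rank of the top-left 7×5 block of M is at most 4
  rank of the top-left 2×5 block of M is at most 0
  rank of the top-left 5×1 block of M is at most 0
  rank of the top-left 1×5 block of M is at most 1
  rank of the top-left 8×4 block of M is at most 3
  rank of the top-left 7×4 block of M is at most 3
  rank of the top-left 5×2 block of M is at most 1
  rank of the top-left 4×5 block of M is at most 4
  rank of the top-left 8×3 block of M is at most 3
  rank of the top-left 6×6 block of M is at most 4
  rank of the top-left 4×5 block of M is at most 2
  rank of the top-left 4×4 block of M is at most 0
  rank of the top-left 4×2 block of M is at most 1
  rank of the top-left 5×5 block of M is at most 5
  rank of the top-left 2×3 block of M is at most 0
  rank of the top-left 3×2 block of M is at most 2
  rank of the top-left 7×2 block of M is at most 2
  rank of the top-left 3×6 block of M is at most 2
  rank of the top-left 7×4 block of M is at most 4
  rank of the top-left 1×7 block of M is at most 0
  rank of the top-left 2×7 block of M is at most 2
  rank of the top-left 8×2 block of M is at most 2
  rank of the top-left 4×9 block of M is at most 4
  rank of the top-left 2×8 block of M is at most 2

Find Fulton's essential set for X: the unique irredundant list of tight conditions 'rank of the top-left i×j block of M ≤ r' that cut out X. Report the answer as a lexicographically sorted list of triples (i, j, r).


Recovering R(i,j) via the rank-extension bound from the 27 conditions:

  0 0 0 0 0 0 0 1 1
  0 0 0 0 0 1 1 2 2
  0 0 0 0 1 2 2 3 3
  0 0 0 0 1 2 3 4 4
  0 1 1 1 2 3 4 5 5
  1 2 2 2 3 4 5 6 6
  1 2 3 3 4 5 6 7 7
  1 2 3 3 4 5 6 7 8
  1 2 3 4 5 6 7 8 9

second differences of R give the permutation w = (8, 6, 5, 7, 2, 1, 3, 9, 4).

ℓ(w)=22; the 5 essential cells (i,j,r):

[(1, 7, 0), (2, 5, 0), (4, 4, 0), (5, 1, 0), (8, 4, 3)]


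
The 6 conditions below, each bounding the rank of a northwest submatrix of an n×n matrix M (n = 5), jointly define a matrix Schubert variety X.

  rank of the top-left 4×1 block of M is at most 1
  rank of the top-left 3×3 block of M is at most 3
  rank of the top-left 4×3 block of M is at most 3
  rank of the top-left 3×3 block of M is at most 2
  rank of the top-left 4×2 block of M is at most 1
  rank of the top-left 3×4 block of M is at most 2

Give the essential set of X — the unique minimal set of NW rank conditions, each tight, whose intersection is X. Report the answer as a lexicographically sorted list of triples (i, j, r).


Rank table r_w(5×5) implied by the 6 constraints:

  1  1  1  1  1
  1  1  2  2  2
  1  1  2  2  3
  1  1  2  3  4
  1  2  3  4  5

giving w = (1, 3, 5, 4, 2) via Δ²R.

ℓ(w)=4; the 2 essential cells (i,j,r):

[(3, 4, 2), (4, 2, 1)]


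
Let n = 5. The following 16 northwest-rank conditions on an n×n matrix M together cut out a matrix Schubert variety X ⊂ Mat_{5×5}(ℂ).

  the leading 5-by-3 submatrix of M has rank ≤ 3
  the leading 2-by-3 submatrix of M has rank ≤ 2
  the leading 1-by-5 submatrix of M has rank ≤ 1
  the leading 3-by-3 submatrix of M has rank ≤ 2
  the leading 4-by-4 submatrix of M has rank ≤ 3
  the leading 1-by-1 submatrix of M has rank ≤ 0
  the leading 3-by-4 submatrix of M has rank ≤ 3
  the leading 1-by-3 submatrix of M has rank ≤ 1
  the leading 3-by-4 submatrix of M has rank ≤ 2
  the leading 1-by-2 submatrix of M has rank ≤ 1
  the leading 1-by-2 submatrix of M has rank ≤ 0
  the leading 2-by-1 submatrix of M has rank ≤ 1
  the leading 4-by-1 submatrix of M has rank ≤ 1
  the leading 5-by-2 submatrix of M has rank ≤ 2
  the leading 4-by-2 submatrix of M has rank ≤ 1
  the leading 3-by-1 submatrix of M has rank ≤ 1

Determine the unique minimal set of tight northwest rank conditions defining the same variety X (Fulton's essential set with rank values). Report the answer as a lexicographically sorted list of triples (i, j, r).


Propagating the 16 rank bounds to every northwest block:

  row 1: 0 | 0 | 1 | 1 | 1
  row 2: 1 | 1 | 2 | 2 | 2
  row 3: 1 | 1 | 2 | 2 | 3
  row 4: 1 | 1 | 2 | 3 | 4
  row 5: 1 | 2 | 3 | 4 | 5

the unique w with this rank table is (3, 1, 5, 4, 2).

D(w) has 5 cells with 3 SE-corners; essential set:

[(1, 2, 0), (3, 4, 2), (4, 2, 1)]


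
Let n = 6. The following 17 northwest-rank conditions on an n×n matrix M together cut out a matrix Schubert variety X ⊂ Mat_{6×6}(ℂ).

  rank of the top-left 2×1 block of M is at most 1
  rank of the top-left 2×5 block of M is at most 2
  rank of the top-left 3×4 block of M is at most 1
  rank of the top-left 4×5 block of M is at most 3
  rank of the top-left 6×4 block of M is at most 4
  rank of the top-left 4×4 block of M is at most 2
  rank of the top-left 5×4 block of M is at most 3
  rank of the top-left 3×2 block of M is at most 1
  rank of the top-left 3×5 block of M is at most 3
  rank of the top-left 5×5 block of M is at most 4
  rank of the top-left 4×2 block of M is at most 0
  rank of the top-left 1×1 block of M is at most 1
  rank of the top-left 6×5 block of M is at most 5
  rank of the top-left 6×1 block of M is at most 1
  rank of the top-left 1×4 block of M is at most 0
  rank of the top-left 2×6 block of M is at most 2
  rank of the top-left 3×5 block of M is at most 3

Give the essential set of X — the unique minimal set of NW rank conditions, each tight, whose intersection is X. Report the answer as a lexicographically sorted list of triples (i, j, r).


Recovering R(i,j) via the rank-extension bound from the 17 conditions:

  R[1]: 0  0  0  0  1  1
  R[2]: 0  0  1  1  2  2
  R[3]: 0  0  1  1  2  3
  R[4]: 0  0  1  2  3  4
  R[5]: 1  1  2  3  4  5
  R[6]: 1  2  3  4  5  6

giving w = (5, 3, 6, 4, 1, 2) via Δ²R.

D(w) has 11 cells with 3 SE-corners; essential set:

[(1, 4, 0), (3, 4, 1), (4, 2, 0)]


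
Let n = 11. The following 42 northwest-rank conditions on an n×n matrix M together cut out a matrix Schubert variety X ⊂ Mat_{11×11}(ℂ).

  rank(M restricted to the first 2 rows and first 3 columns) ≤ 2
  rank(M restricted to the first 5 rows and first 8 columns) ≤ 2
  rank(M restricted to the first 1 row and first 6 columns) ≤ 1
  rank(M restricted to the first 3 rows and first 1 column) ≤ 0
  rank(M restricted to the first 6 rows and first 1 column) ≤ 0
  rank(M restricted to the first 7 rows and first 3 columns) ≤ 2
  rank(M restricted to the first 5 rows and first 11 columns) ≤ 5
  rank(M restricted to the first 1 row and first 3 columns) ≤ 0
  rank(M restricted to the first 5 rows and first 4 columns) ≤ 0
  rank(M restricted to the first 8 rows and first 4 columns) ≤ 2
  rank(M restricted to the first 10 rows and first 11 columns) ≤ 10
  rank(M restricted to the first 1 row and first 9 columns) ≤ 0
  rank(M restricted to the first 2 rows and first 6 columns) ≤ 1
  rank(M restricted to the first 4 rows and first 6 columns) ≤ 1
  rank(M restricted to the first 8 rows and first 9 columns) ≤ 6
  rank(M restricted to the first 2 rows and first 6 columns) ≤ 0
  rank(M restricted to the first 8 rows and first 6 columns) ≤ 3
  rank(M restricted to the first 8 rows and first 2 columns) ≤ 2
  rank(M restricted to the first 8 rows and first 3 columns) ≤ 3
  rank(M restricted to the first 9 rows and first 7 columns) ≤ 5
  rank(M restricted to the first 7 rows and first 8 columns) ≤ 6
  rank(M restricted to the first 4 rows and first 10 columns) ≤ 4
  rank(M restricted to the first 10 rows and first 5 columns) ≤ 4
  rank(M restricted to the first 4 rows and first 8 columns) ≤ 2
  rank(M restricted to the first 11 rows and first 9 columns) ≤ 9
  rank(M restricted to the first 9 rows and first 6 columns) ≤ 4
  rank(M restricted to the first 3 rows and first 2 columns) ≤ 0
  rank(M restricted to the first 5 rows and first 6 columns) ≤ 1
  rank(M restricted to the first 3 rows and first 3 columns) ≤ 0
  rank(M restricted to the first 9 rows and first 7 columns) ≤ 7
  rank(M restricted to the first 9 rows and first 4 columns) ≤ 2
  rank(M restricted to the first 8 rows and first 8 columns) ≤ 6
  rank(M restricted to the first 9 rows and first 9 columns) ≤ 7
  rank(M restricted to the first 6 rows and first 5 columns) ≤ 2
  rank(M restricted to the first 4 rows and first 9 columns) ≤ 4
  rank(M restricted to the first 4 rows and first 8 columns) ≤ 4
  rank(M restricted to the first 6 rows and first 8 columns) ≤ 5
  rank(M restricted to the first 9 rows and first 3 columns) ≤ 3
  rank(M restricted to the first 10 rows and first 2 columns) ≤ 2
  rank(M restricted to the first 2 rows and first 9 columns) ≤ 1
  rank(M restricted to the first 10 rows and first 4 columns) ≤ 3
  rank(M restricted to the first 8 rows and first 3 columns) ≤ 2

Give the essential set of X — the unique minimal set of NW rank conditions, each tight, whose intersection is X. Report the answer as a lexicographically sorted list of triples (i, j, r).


Computing R[i][j] = min implied NW-rank bound (n=11, 42 conditions):

  i=1: 0  0  0  0  0  0  0  0  0  1  1
  i=2: 0  0  0  0  0  0  1  1  1  2  2
  i=3: 0  0  0  0  1  1  2  2  2  3  3
  i=4: 0  0  0  0  1  1  2  2  3  4  4
  i=5: 0  0  0  0  1  1  2  2  3  4  5
  i=6: 0  1  1  1  2  2  3  3  4  5  6
  i=7: 1  2  2  2  3  3  4  4  5  6  7
  i=8: 1  2  2  2  3  3  4  5  6  7  8
  i=9: 1  2  2  2  3  4  5  6  7  8  9
  i=10: 1  2  3  3  4  5  6  7  8  9  10
  i=11: 1  2  3  4  5  6  7  8  9  10  11

giving w = (10, 7, 5, 9, 11, 2, 1, 8, 6, 3, 4) via Δ²R.

Rothe diagram D(w) (37 cells), 8 SE-corners (essential conditions):

[(1, 9, 0), (2, 6, 0), (5, 4, 0), (5, 6, 1), (5, 8, 2), (6, 1, 0), (8, 6, 3), (9, 4, 2)]


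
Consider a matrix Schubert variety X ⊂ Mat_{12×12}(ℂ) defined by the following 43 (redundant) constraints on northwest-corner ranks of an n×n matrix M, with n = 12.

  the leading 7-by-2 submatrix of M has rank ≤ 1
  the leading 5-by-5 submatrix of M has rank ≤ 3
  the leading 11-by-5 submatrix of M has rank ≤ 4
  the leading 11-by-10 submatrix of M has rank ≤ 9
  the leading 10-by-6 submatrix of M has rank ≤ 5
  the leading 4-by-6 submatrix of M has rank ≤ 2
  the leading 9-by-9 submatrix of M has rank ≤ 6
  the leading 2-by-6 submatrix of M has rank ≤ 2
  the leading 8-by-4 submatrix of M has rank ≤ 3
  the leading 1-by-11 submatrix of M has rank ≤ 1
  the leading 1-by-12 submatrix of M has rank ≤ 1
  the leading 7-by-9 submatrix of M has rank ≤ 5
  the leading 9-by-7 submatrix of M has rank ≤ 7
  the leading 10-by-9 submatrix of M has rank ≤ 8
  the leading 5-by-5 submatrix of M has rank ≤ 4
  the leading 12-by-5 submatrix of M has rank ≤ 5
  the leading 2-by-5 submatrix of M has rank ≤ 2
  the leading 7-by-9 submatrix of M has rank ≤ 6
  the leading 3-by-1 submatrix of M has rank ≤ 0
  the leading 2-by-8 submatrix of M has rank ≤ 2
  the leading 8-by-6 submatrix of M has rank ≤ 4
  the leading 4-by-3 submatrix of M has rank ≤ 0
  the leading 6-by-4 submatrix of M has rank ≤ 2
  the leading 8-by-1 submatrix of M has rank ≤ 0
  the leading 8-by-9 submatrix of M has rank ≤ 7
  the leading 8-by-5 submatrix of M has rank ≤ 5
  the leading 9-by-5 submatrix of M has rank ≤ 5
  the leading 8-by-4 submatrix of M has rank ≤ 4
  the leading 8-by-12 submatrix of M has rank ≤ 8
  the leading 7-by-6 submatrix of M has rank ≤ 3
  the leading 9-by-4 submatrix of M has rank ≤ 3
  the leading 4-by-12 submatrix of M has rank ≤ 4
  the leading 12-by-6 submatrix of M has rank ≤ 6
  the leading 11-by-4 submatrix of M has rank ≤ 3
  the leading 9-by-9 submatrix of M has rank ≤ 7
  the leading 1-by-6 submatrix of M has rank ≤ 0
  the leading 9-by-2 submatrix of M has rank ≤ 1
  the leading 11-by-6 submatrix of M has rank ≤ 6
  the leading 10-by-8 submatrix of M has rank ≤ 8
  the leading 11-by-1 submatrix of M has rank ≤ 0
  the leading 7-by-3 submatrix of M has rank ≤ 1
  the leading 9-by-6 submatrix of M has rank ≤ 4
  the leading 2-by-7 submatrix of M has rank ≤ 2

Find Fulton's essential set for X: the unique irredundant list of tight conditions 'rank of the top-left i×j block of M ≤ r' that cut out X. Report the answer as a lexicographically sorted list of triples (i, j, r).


Propagating the 43 rank bounds to every northwest block:

  row 1: 0 0 0 0 0 0 1 1 1 1 1 1
  row 2: 0 0 0 1 1 1 2 2 2 2 2 2
  row 3: 0 0 0 1 2 2 3 3 3 3 3 3
  row 4: 0 0 0 1 2 2 3 4 4 4 4 4
  row 5: 0 1 1 2 3 3 4 5 5 5 5 5
  row 6: 0 1 1 2 3 3 4 5 5 6 6 6
  row 7: 0 1 1 2 3 3 4 5 5 6 7 7
  row 8: 0 1 2 3 4 4 5 6 6 7 8 8
  row 9: 0 1 2 3 4 4 5 6 6 7 8 9
  row 10: 0 1 2 3 4 5 6 7 7 8 9 10
  row 11: 0 1 2 3 4 5 6 7 8 9 10 11
  row 12: 1 2 3 4 5 6 7 8 9 10 11 12

hence w(1..12) = (7, 4, 5, 8, 2, 10, 11, 3, 12, 6, 9, 1).

Rothe diagram D(w) (31 cells), 9 SE-corners (essential conditions):

[(1, 6, 0), (4, 3, 0), (4, 6, 2), (7, 3, 1), (7, 6, 3), (7, 9, 5), (9, 6, 4), (9, 9, 6), (11, 1, 0)]


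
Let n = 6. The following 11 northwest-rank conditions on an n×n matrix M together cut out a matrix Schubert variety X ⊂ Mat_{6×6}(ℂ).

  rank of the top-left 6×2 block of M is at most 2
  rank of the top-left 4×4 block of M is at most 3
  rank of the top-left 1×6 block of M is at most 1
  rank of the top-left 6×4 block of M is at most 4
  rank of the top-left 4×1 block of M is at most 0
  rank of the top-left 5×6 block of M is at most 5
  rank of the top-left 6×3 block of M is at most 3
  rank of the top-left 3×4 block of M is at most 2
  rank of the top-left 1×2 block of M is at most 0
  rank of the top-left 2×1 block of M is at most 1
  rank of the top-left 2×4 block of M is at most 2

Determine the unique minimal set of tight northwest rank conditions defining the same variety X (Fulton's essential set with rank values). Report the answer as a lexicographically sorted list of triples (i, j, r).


Computing R[i][j] = min implied NW-rank bound (n=6, 11 conditions):

  0, 0, 1, 1, 1, 1
  0, 1, 2, 2, 2, 2
  0, 1, 2, 2, 3, 3
  0, 1, 2, 3, 4, 4
  1, 2, 3, 4, 5, 5
  1, 2, 3, 4, 5, 6

hence w(1..6) = (3, 2, 5, 4, 1, 6).

Rothe diagram D(w) (6 cells), 3 SE-corners (essential conditions):

[(1, 2, 0), (3, 4, 2), (4, 1, 0)]


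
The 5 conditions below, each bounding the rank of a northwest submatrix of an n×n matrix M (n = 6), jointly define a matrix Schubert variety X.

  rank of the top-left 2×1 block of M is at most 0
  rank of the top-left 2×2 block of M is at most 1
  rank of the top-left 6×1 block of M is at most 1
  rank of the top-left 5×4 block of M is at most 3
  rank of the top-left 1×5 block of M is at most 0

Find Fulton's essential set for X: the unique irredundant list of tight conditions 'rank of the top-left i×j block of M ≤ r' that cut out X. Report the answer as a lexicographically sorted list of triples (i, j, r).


Rank table r_w(6×6) implied by the 5 constraints:

  R[1]: 0, 0, 0, 0, 0, 1
  R[2]: 0, 1, 1, 1, 1, 2
  R[3]: 1, 2, 2, 2, 2, 3
  R[4]: 1, 2, 3, 3, 3, 4
  R[5]: 1, 2, 3, 3, 4, 5
  R[6]: 1, 2, 3, 4, 5, 6

so w = (6, 2, 1, 3, 5, 4).

Fulton essential set (3 of the 7 Rothe cells):

[(1, 5, 0), (2, 1, 0), (5, 4, 3)]


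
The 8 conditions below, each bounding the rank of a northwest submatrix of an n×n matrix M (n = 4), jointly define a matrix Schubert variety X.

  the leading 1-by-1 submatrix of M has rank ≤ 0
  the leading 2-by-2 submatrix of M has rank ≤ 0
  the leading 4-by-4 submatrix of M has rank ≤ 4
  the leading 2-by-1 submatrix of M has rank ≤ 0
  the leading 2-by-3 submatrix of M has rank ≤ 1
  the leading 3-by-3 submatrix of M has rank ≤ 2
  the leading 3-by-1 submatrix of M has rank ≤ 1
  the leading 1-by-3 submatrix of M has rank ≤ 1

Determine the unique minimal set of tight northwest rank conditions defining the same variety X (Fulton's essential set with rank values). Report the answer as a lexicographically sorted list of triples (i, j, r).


Rank table r_w(4×4) implied by the 8 constraints:

  0 0 1 1
  0 0 1 2
  1 1 2 3
  1 2 3 4

the unique w with this rank table is (3, 4, 1, 2).

Fulton essential set (1 of the 4 Rothe cells):

[(2, 2, 0)]


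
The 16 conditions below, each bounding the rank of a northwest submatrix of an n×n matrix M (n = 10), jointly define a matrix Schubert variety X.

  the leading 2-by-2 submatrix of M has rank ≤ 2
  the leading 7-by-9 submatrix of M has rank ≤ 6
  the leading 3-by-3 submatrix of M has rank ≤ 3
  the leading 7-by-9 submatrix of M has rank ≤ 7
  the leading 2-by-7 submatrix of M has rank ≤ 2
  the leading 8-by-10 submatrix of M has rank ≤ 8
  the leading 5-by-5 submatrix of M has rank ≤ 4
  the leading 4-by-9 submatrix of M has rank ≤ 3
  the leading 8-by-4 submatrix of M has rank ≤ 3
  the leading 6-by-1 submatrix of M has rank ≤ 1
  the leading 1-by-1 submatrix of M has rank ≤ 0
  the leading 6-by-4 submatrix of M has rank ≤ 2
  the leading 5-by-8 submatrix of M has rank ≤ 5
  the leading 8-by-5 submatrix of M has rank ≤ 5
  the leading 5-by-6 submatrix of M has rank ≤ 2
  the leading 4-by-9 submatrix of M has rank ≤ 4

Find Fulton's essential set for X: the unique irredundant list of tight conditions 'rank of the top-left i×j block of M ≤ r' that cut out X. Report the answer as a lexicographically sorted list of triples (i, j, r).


Reconstructing r_w from the 16 given conditions:

  0 | 1 | 1 | 1 | 1 | 1 | 1 | 1 | 1 | 1
  1 | 2 | 2 | 2 | 2 | 2 | 2 | 2 | 2 | 2
  1 | 2 | 2 | 2 | 2 | 2 | 3 | 3 | 3 | 3
  1 | 2 | 2 | 2 | 2 | 2 | 3 | 3 | 3 | 4
  1 | 2 | 2 | 2 | 2 | 2 | 3 | 4 | 4 | 5
  1 | 2 | 2 | 2 | 3 | 3 | 4 | 5 | 5 | 6
  1 | 2 | 3 | 3 | 4 | 4 | 5 | 6 | 6 | 7
  1 | 2 | 3 | 3 | 4 | 5 | 6 | 7 | 7 | 8
  1 | 2 | 3 | 4 | 5 | 6 | 7 | 8 | 8 | 9
  1 | 2 | 3 | 4 | 5 | 6 | 7 | 8 | 9 | 10

so w = (2, 1, 7, 10, 8, 5, 3, 6, 4, 9).

ℓ(w)=18; the 5 essential cells (i,j,r):

[(1, 1, 0), (4, 9, 3), (5, 6, 2), (6, 4, 2), (8, 4, 3)]


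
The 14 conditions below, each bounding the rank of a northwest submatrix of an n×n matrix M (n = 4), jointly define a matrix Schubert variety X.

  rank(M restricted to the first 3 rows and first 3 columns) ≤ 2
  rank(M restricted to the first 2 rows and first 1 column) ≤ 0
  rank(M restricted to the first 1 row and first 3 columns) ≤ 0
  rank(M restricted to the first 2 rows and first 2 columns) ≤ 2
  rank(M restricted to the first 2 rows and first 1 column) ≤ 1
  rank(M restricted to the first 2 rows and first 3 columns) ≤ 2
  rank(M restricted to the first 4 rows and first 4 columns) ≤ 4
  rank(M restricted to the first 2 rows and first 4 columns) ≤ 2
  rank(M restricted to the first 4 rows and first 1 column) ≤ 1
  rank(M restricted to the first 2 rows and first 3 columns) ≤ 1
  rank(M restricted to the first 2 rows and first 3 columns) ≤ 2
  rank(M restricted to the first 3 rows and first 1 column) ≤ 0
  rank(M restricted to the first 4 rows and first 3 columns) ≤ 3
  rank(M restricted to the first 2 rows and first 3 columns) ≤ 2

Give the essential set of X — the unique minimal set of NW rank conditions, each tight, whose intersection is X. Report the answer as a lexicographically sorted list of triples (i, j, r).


Rank table r_w(4×4) implied by the 14 constraints:

  0 | 0 | 0 | 1
  0 | 1 | 1 | 2
  0 | 1 | 2 | 3
  1 | 2 | 3 | 4

second differences of R give the permutation w = (4, 2, 3, 1).

2 SE-corners of the 5-cell Rothe diagram give Ess(w):

[(1, 3, 0), (3, 1, 0)]


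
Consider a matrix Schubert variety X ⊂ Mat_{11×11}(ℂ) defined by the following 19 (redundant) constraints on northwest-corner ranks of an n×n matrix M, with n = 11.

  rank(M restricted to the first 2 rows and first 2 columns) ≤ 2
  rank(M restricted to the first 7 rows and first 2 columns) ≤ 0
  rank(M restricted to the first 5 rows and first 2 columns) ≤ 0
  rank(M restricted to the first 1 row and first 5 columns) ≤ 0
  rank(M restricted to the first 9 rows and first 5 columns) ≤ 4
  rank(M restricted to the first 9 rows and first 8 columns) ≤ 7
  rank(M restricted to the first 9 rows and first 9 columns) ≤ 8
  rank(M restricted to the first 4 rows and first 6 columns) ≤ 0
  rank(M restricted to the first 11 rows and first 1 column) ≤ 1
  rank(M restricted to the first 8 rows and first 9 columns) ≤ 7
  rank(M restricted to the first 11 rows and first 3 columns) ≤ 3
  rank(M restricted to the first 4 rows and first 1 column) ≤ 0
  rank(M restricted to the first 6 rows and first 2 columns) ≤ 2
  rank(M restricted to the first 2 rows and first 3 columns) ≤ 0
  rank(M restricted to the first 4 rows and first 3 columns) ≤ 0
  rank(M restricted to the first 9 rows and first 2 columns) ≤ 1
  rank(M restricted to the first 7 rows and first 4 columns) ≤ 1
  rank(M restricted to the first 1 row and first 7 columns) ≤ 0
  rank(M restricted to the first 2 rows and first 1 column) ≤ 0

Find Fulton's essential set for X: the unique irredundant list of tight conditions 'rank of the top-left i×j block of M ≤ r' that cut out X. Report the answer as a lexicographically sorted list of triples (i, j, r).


Computing R[i][j] = min implied NW-rank bound (n=11, 19 conditions):

  row 1: 0 0 0 0 0 0 0 1 1 1 1
  row 2: 0 0 0 0 0 0 1 2 2 2 2
  row 3: 0 0 0 0 0 0 1 2 3 3 3
  row 4: 0 0 0 0 0 0 1 2 3 4 4
  row 5: 0 0 1 1 1 1 2 3 4 5 5
  row 6: 0 0 1 1 2 2 3 4 5 6 6
  row 7: 0 0 1 1 2 3 4 5 6 7 7
  row 8: 1 1 2 2 3 4 5 6 7 8 8
  row 9: 1 1 2 3 4 5 6 7 8 9 9
  row 10: 1 2 3 4 5 6 7 8 9 10 10
  row 11: 1 2 3 4 5 6 7 8 9 10 11

the unique w with this rank table is (8, 7, 9, 10, 3, 5, 6, 1, 4, 2, 11).

Rothe diagram D(w) (34 cells), 5 SE-corners (essential conditions):

[(1, 7, 0), (4, 6, 0), (7, 2, 0), (7, 4, 1), (9, 2, 1)]


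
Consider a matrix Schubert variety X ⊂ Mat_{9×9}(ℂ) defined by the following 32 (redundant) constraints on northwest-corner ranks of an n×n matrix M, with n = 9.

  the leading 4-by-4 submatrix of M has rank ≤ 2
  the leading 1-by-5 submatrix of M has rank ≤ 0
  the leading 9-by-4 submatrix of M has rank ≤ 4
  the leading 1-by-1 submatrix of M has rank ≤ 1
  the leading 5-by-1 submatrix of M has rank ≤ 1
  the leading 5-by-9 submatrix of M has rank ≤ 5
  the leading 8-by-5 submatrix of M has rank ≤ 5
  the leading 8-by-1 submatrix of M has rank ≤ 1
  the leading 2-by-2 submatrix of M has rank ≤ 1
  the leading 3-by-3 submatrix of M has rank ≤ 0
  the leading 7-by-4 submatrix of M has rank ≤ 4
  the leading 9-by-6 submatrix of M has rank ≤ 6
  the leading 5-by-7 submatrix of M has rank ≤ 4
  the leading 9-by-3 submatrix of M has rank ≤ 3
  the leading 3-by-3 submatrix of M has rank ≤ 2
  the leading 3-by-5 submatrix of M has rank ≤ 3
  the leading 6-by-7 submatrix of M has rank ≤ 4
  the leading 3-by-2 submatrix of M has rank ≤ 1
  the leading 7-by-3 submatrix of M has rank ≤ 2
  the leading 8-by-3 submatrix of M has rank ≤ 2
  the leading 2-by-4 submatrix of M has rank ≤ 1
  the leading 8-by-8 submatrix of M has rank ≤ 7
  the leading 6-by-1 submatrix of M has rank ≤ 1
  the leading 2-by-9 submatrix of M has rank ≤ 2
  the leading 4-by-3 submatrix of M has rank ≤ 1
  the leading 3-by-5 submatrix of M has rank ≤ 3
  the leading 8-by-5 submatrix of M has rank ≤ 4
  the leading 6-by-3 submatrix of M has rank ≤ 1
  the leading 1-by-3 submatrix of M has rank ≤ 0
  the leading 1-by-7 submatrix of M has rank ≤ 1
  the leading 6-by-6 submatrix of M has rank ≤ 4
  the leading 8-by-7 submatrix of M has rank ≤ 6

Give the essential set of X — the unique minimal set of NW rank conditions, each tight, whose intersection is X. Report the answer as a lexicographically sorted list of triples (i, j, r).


The tightest implied rank at each (i,j), from the 32 conditions:

  0 0 0 0 0 1 1 1 1
  0 0 0 1 1 2 2 2 2
  0 0 0 1 2 3 3 3 3
  1 1 1 2 3 4 4 4 4
  1 1 1 2 3 4 4 5 5
  1 1 1 2 3 4 4 5 6
  1 2 2 3 4 5 5 6 7
  1 2 2 3 4 5 6 7 8
  1 2 3 4 5 6 7 8 9

hence w(1..9) = (6, 4, 5, 1, 8, 9, 2, 7, 3).

|D(w)|=18, |Ess(w)|=5:

[(1, 5, 0), (3, 3, 0), (6, 3, 1), (6, 7, 4), (8, 3, 2)]


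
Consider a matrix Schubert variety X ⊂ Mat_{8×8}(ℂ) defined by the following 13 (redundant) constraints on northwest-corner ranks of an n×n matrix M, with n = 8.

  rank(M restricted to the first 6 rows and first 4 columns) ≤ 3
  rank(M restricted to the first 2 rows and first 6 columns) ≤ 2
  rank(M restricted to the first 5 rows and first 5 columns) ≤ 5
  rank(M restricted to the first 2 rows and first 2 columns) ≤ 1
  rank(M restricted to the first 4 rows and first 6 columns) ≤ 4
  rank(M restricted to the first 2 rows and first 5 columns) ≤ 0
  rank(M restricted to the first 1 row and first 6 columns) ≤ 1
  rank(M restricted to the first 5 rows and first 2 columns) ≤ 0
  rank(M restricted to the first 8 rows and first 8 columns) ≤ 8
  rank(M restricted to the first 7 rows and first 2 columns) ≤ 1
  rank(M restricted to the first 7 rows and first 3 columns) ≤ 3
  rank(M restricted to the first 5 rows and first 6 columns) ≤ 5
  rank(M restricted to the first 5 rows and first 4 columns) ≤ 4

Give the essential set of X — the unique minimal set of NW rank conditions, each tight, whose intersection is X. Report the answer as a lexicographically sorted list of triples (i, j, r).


Recovering R(i,j) via the rank-extension bound from the 13 conditions:

  i=1: 0 | 0 | 0 | 0 | 0 | 1 | 1 | 1
  i=2: 0 | 0 | 0 | 0 | 0 | 1 | 2 | 2
  i=3: 0 | 0 | 1 | 1 | 1 | 2 | 3 | 3
  i=4: 0 | 0 | 1 | 2 | 2 | 3 | 4 | 4
  i=5: 0 | 0 | 1 | 2 | 3 | 4 | 5 | 5
  i=6: 1 | 1 | 2 | 3 | 4 | 5 | 6 | 6
  i=7: 1 | 1 | 2 | 3 | 4 | 5 | 6 | 7
  i=8: 1 | 2 | 3 | 4 | 5 | 6 | 7 | 8

the unique w with this rank table is (6, 7, 3, 4, 5, 1, 8, 2).

ℓ(w)=17; the 3 essential cells (i,j,r):

[(2, 5, 0), (5, 2, 0), (7, 2, 1)]
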